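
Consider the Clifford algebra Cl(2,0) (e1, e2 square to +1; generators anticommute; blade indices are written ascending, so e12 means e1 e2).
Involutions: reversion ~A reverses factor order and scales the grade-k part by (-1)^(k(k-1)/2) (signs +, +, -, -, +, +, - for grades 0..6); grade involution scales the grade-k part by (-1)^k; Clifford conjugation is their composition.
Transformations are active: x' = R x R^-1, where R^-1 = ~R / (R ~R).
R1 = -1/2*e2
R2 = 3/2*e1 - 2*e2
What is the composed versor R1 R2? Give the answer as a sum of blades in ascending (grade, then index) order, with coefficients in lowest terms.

Distribute over the terms of R1 (each basis-blade product reordered to ascending indices, repeated generators contracted through their squares):
(-1/2*e2) R2 = 1 + 3/4*e12
Answer: 1 + 3/4*e12


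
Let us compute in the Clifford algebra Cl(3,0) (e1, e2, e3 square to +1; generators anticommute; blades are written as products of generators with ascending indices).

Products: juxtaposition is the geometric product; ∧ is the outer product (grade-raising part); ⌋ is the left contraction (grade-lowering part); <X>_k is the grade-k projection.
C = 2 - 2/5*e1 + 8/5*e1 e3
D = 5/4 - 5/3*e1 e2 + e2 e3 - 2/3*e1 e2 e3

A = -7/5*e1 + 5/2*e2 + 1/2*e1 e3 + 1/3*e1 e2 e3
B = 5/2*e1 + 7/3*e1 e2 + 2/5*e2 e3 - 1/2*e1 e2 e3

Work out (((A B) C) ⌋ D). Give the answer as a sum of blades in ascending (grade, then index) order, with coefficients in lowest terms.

step 1: -10/3 - 179/30*e1 - 211/60*e2 - 37/36*e3 - 129/20*e1 e2 + 5/4*e1 e3 + 27/10*e2 e3 - 14/25*e1 e2 e3
step 2: -157/25 - 403/45*e1 - 3941/375*e2 - 2498/225*e3 - 749/75*e1 e2 - 146/45*e1 e3 + 1993/125*e2 e3 + 257/75*e1 e2 e3
step 3: -19077/500 - 7747/1125*e1 + 6343/225*e2 - 19313/1125*e3 + 12061/675*e1 e2 - 7882/1125*e1 e3 - 209/675*e2 e3 + 314/75*e1 e2 e3
Answer: -19077/500 - 7747/1125*e1 + 6343/225*e2 - 19313/1125*e3 + 12061/675*e1 e2 - 7882/1125*e1 e3 - 209/675*e2 e3 + 314/75*e1 e2 e3


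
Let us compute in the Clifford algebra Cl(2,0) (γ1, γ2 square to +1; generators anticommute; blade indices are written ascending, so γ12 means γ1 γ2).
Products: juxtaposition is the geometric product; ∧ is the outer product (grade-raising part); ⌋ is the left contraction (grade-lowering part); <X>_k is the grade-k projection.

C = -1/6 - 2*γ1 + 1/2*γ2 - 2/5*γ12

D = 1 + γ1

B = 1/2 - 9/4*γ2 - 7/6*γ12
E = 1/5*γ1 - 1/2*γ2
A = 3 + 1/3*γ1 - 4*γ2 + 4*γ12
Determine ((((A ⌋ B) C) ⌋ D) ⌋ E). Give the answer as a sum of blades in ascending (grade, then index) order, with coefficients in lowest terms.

step 1: 91/6 - 14/3*γ1 - 257/36*γ2 - 7/2*γ12
step 2: 661/360 - 6149/180*γ1 + 3931/1080*γ2 - 3977/180*γ12
step 3: -1293/40 + 661/360*γ1
step 4: 661/1800 - 1293/200*γ1 + 1293/80*γ2
Answer: 661/1800 - 1293/200*γ1 + 1293/80*γ2


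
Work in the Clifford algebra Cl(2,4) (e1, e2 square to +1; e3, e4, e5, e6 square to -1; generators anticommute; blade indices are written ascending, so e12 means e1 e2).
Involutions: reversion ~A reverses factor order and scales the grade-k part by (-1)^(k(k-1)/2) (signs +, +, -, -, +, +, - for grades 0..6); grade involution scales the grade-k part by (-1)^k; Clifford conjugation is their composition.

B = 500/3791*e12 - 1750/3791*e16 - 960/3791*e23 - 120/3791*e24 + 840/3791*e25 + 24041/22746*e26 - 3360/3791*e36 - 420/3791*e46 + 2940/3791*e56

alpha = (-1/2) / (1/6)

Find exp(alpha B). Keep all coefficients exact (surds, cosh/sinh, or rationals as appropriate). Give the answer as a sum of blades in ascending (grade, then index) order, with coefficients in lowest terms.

B^2 term by term: the squares give (500/3791)^2*(e12)^2 + (-1750/3791)^2*(e16)^2 + (-960/3791)^2*(e23)^2 + (-120/3791)^2*(e24)^2 + (840/3791)^2*(e25)^2 + (24041/22746)^2*(e26)^2 + (-3360/3791)^2*(e36)^2 + (-420/3791)^2*(e46)^2 + (2940/3791)^2*(e56)^2 = 250000/14371681*(-1) + 3062500/14371681*(+1) + 921600/14371681*(+1) + 14400/14371681*(+1) + 705600/14371681*(+1) + 577969681/517380516*(+1) + 11289600/14371681*(-1) + 176400/14371681*(-1) + 8643600/14371681*(-1) = 1/36 (each basis 2-blade squares to minus the product of its generators' squares); cross terms between blades sharing an index anticommute and cancel; the commuting (index-disjoint) pairs give grade-4 terms 2*c*c'*(blade product), which cancel blade by blade — e1236: -3360000/14371681 + 3360000/14371681 = 0; e1246: -420000/14371681 + 420000/14371681 = 0; e1256: 2940000/14371681 - 2940000/14371681 = 0; e2346: 806400/14371681 - 806400/14371681 = 0; e2356: -5644800/14371681 + 5644800/14371681 = 0; e2456: -705600/14371681 + 705600/14371681 = 0 — confirming B is simple. So B^2 = 1/36.
B^2 = 1/36 — the series telescopes hyperbolically here: l = 1/6, alpha*l = -1/2, so exp(alpha B) = cosh(-1/2) + (sinh(-1/2)/(1/6))*B = cosh(1/2) + (-6*sinh(1/2))*B.
Answer: cosh(1/2) - 3000*sinh(1/2)/3791*e12 + 10500*sinh(1/2)/3791*e16 + 5760*sinh(1/2)/3791*e23 + 720*sinh(1/2)/3791*e24 - 5040*sinh(1/2)/3791*e25 - 24041*sinh(1/2)/3791*e26 + 20160*sinh(1/2)/3791*e36 + 2520*sinh(1/2)/3791*e46 - 17640*sinh(1/2)/3791*e56


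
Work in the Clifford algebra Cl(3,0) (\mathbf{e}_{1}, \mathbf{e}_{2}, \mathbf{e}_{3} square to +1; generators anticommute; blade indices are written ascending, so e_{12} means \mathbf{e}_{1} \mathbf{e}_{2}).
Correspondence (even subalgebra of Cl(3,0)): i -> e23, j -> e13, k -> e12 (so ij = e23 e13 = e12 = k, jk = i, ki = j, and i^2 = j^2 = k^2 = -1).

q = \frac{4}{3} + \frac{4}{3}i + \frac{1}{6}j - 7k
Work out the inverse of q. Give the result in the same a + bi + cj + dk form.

In blades: q = \frac{4}{3} - 7 e_{12} + \frac{1}{6} e_{13} + \frac{4}{3} e_{23}.
With qbar = \frac{4}{3} + 7 e_{12} - \frac{1}{6} e_{13} - \frac{4}{3} e_{23} (scalar fixed, mapped units negated), q qbar = \frac{631}{12} (the sum of squared coefficients), so q^-1 = qbar / (\frac{631}{12}) = \frac{16}{631} + \frac{84}{631} e_{12} - \frac{2}{631} e_{13} - \frac{16}{631} e_{23}; translating back:
Answer: \frac{16}{631} - \frac{16}{631}i - \frac{2}{631}j + \frac{84}{631}k


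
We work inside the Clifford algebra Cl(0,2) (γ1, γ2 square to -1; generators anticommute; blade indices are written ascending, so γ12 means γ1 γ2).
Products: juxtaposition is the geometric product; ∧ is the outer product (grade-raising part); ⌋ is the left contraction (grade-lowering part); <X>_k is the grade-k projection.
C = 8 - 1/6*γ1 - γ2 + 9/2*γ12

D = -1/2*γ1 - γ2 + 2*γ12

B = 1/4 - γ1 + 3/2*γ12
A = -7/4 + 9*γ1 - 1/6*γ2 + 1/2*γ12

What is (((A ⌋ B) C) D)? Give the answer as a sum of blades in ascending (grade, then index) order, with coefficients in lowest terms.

step 1: 125/16 + 3/2*γ1 - 27/2*γ2 - 21/8*γ12
step 2: 977/16 - 5057/96*γ1 - 977/8*γ2 + 333/32*γ12
step 3: -32501/192 - 2115/8*γ1 + 7505/192*γ2 + 10919/96*γ12
Answer: -32501/192 - 2115/8*γ1 + 7505/192*γ2 + 10919/96*γ12


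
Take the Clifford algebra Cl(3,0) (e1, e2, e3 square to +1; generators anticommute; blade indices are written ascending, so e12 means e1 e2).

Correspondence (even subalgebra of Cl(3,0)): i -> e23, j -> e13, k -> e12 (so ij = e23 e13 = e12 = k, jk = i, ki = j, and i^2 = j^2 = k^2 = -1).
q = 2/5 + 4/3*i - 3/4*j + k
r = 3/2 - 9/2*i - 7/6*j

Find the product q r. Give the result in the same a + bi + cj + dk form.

In blades: q = 2/5 + e12 - 3/4*e13 + 4/3*e23, r = 3/2 - 7/6*e13 - 9/2*e23.
Distribute q over r term by term (generator squares from the signature, products reordered to ascending indices): (2/5)*r = 3/5 - 7/15*e13 - 9/5*e23; (e12)*r = 3/2*e12 - 9/2*e13 + 7/6*e23; (-3/4*e13)*r = -7/8 - 27/8*e12 - 9/8*e13; (4/3*e23)*r = 6 - 14/9*e12 + 2*e23.
Sum: 229/40 - 247/72*e12 - 731/120*e13 + 41/30*e23; translating back through the correspondence:
Answer: 229/40 + 41/30*i - 731/120*j - 247/72*k


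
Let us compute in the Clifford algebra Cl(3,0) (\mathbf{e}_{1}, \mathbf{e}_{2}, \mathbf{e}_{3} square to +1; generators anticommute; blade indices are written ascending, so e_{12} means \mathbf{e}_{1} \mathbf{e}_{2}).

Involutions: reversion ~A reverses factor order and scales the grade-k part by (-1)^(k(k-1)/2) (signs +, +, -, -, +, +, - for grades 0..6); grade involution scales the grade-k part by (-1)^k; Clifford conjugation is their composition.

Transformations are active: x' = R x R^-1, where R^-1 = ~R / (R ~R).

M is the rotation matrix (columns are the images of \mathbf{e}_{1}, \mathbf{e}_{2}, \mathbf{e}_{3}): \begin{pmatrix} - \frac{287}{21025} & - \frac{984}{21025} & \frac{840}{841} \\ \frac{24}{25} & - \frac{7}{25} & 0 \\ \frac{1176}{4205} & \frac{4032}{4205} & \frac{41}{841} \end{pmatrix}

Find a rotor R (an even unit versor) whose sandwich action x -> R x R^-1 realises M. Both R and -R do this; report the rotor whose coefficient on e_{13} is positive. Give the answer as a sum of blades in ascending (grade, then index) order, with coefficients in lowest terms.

Method: write R = a + b12*e_{12} + b13*e_{13} + b23*e_{23} with a^2 + b12^2 + b13^2 + b23^2 = 1 (so R^-1 = ~R). Expanding the columns R e_j ~R gives tr M = 4a^2 - 1 and, from the antisymmetric part, M21 - M12 = -4a*b12, M13 - M31 = 4a*b13, M32 - M23 = -4a*b23.
Here tr M = -\frac{5149}{21025}, so a^2 = (1 + tr M)/4 = \frac{3969}{21025} and a = ±\frac{63}{145}. Taking a = \frac{63}{145}: M21 - M12 = \frac{21168}{21025}, M13 - M31 = \frac{3024}{4205}, M32 - M23 = \frac{4032}{4205}, giving b12 = -\frac{84}{145}, b13 = \frac{12}{29}, b23 = -\frac{16}{29}, i.e. R = \frac{63}{145} - \frac{84}{145} e_{12} + \frac{12}{29} e_{13} - \frac{16}{29} e_{23}.
Its e_{13} coefficient is already positive.
Answer: \frac{63}{145} - \frac{84}{145} e_{12} + \frac{12}{29} e_{13} - \frac{16}{29} e_{23}. Why the constraint matters: R and -R act identically through the sandwich — M has trace -\frac{5149}{21025} either way — so only the sign condition on e_{13} picks one of the two preimages.


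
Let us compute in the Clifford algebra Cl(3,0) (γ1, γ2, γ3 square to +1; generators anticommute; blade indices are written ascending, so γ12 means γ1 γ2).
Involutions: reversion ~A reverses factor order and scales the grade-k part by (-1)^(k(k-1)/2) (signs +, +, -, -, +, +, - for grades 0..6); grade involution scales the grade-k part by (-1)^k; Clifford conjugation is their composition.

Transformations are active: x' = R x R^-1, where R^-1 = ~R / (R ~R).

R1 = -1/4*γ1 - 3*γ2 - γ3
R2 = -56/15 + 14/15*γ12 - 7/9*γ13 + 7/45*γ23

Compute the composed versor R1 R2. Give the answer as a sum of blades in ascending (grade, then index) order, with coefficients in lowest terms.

Distribute over the terms of R1 (each basis-blade product reordered to ascending indices, repeated generators contracted through their squares):
(-1/4*γ1) R2 = 14/15*γ1 - 7/30*γ2 + 7/36*γ3 - 7/180*γ123
(-3*γ2) R2 = 14/5*γ1 + 56/5*γ2 - 7/15*γ3 - 7/3*γ123
(-γ3) R2 = -7/9*γ1 + 7/45*γ2 + 56/15*γ3 - 14/15*γ123
Summing the partial products and collecting blades:
Answer: 133/45*γ1 + 1001/90*γ2 + 623/180*γ3 - 119/36*γ123


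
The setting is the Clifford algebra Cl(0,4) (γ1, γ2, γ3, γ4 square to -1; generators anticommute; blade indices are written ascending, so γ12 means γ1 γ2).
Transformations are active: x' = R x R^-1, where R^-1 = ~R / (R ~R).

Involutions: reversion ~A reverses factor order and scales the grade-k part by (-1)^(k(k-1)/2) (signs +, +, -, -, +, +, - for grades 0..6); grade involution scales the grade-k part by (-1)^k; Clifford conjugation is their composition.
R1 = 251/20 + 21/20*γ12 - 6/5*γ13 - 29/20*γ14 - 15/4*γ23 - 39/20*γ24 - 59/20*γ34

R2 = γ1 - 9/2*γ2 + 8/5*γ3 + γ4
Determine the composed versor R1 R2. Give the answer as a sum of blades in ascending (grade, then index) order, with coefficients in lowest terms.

Distribute over the terms of R2 (each basis-blade product reordered to ascending indices, repeated generators contracted through their squares):
R1 (γ1) = 251/20*γ1 + 21/20*γ2 - 6/5*γ3 - 29/20*γ4 - 15/4*γ123 - 39/20*γ124 - 59/20*γ134
R1 (-9/2*γ2) = 189/40*γ1 - 2259/40*γ2 + 135/8*γ3 + 351/40*γ4 - 27/5*γ123 - 261/40*γ124 + 531/40*γ234
R1 (8/5*γ3) = 48/25*γ1 + 6*γ2 + 502/25*γ3 - 118/25*γ4 + 42/25*γ123 + 58/25*γ134 + 78/25*γ234
R1 (γ4) = 29/20*γ1 + 39/20*γ2 + 59/20*γ3 + 251/20*γ4 + 21/20*γ124 - 6/5*γ134 - 15/4*γ234
Summing the partial products and collecting blades:
Answer: 4129/200*γ1 - 1899/40*γ2 + 7741/200*γ3 + 3031/200*γ4 - 747/100*γ123 - 297/40*γ124 - 183/100*γ134 + 2529/200*γ234


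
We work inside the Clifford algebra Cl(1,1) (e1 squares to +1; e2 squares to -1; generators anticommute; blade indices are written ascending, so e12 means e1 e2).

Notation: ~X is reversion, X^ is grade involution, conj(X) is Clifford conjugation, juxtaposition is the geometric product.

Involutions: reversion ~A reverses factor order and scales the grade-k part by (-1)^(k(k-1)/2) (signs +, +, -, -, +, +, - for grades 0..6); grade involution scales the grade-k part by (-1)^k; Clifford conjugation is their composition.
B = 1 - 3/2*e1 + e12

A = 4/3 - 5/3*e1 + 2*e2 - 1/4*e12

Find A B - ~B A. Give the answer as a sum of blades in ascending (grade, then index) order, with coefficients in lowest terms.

first term: 43/12 - 5/3*e1 - 1/24*e2 + 49/12*e12
second term: 49/12 - 5/3*e1 + 17/24*e2 - 55/12*e12
Answer: -1/2 - 3/4*e2 + 26/3*e12


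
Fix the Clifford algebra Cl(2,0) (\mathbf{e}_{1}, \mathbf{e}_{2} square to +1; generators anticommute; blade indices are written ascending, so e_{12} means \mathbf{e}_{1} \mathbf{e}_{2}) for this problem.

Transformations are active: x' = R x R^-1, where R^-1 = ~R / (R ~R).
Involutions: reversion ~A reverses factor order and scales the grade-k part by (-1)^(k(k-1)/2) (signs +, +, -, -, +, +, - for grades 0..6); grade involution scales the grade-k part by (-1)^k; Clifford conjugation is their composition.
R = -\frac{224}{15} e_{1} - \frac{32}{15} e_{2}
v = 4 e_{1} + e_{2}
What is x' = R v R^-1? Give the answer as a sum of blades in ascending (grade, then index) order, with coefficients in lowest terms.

~R = -\frac{224}{15} e_{1} - \frac{32}{15} e_{2}, and R ~R = \frac{2048}{9}, so R^-1 = ~R / (\frac{2048}{9}).
R v = -\frac{928}{15} - \frac{32}{5} e_{12}
Answer: \frac{103}{25} e_{1} + \frac{4}{25} e_{2}


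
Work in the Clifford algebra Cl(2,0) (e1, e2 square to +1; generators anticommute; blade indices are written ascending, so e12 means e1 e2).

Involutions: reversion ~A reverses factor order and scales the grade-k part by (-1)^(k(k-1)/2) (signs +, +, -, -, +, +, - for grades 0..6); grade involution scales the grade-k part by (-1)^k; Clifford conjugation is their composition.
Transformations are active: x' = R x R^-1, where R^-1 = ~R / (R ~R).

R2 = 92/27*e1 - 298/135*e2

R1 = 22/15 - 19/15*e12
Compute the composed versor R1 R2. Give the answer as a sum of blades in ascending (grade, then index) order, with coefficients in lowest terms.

Distribute over the terms of R1 (each basis-blade product reordered to ascending indices, repeated generators contracted through their squares):
(22/15) R2 = 2024/405*e1 - 6556/2025*e2
(-19/15*e12) R2 = 5662/2025*e1 + 1748/405*e2
Summing the partial products and collecting blades:
Answer: 15782/2025*e1 + 728/675*e2


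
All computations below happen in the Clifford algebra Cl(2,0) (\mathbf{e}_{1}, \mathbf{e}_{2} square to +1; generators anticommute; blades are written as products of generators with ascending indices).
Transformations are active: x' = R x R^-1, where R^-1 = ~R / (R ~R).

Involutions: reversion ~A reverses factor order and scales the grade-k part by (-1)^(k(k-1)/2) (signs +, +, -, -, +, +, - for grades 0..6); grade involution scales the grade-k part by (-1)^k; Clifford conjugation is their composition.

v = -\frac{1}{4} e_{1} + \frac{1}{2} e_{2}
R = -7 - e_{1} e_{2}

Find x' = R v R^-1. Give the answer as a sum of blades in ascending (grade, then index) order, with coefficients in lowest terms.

~R = -7 + e_{1} e_{2}, and R ~R = 50, so R^-1 = ~R / (50).
R v = \frac{5}{4} e_{1} - \frac{15}{4} e_{2}
Answer: -\frac{1}{10} e_{1} + \frac{11}{20} e_{2}


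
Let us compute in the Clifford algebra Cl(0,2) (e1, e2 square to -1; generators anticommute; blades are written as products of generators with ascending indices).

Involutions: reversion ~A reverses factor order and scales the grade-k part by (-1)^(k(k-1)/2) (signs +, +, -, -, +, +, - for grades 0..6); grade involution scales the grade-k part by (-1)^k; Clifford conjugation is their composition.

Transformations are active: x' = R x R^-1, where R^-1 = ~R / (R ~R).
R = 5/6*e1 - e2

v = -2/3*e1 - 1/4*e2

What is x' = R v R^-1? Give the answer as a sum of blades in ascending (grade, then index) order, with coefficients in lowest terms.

~R = 5/6*e1 - e2, and R ~R = -61/36, so R^-1 = ~R / (-61/36).
R v = 11/36 - 7/8*e1 e2
Answer: 67/183*e1 + 149/244*e2


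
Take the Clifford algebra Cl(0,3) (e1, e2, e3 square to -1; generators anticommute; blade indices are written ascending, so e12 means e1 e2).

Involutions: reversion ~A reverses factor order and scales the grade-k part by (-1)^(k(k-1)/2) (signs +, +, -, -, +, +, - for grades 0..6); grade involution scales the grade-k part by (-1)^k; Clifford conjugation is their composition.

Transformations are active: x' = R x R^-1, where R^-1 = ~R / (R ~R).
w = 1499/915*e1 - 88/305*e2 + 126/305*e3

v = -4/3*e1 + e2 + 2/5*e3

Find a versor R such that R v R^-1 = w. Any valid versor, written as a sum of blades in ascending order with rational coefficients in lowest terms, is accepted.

Take R = v + w = 93/305*e1 + 217/305*e2 + 248/305*e3. Because q(v) = q(w) = -661/225, conjugation by R sends v exactly to w.
Answer: 93/305*e1 + 217/305*e2 + 248/305*e3


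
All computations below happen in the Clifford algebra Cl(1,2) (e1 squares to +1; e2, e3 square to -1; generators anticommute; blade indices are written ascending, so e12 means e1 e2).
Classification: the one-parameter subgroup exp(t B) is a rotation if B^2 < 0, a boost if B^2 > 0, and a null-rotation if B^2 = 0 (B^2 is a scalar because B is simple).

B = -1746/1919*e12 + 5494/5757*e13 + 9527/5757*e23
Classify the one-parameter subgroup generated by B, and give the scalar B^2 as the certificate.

B^2 term by term: the squares give (-1746/1919)^2*(e12)^2 + (5494/5757)^2*(e13)^2 + (9527/5757)^2*(e23)^2 = 3048516/3682561*(+1) + 30184036/33143049*(+1) + 90763729/33143049*(-1) = -1 (each basis 2-blade squares to minus the product of its generators' squares); cross terms between blades sharing an index anticommute and cancel. So B^2 = -1.
Answer: rotation, certificate B^2 = -1. Certificate logic: -1 is a conjugation-invariant scalar, so its sign fixes rotation versus boost versus null-rotation outright.


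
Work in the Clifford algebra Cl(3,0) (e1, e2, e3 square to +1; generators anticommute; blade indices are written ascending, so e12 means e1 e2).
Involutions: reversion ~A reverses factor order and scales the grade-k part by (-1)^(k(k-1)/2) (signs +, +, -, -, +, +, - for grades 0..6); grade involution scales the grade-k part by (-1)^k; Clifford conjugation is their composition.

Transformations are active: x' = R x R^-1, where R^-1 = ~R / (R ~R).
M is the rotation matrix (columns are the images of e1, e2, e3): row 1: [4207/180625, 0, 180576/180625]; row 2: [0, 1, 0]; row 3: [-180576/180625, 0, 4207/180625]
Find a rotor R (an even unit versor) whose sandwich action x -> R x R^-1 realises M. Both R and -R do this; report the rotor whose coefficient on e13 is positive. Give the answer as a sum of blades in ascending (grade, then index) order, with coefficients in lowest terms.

Method: write R = a + b12*e12 + b13*e13 + b23*e23 with a^2 + b12^2 + b13^2 + b23^2 = 1 (so R^-1 = ~R). Expanding the columns R e_j ~R gives tr M = 4a^2 - 1 and, from the antisymmetric part, M21 - M12 = -4a*b12, M13 - M31 = 4a*b13, M32 - M23 = -4a*b23.
Here tr M = 189039/180625, so a^2 = (1 + tr M)/4 = 92416/180625 and a = ±304/425. Taking a = 304/425: M21 - M12 = 0, M13 - M31 = 361152/180625, M32 - M23 = 0, giving b12 = 0, b13 = 297/425, b23 = 0, i.e. R = 304/425 + 297/425*e13.
Its e13 coefficient is already positive.
Answer: 304/425 + 297/425*e13. Key observation: the double cover Spin(3) -> SO(3) sends R and -R to the same matrix (trace 189039/180625 here), so the stated sign of the e13 coefficient is what selects one sheet.


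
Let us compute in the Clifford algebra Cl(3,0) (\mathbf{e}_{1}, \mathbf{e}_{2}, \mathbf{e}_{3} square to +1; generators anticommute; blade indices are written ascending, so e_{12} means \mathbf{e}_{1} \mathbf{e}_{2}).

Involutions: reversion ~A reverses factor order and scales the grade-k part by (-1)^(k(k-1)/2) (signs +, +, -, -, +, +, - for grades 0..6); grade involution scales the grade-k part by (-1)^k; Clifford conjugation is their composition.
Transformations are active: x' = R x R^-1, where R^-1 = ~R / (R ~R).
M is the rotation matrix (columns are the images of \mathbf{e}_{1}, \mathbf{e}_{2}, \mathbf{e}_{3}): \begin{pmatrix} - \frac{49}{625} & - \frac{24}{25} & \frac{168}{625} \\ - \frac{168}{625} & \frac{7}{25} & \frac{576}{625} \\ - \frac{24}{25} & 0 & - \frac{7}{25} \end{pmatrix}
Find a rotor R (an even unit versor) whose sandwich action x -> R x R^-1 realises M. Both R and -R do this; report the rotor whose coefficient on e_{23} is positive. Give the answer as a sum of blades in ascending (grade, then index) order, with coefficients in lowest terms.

Method: write R = a + b12*e_{12} + b13*e_{13} + b23*e_{23} with a^2 + b12^2 + b13^2 + b23^2 = 1 (so R^-1 = ~R). Expanding the columns R e_j ~R gives tr M = 4a^2 - 1 and, from the antisymmetric part, M21 - M12 = -4a*b12, M13 - M31 = 4a*b13, M32 - M23 = -4a*b23.
Here tr M = -\frac{49}{625}, so a^2 = (1 + tr M)/4 = \frac{144}{625} and a = ±\frac{12}{25}. Taking a = \frac{12}{25}: M21 - M12 = \frac{432}{625}, M13 - M31 = \frac{768}{625}, M32 - M23 = -\frac{576}{625}, giving b12 = -\frac{9}{25}, b13 = \frac{16}{25}, b23 = \frac{12}{25}, i.e. R = \frac{12}{25} - \frac{9}{25} e_{12} + \frac{16}{25} e_{13} + \frac{12}{25} e_{23}.
Its e_{23} coefficient is already positive.
Answer: \frac{12}{25} - \frac{9}{25} e_{12} + \frac{16}{25} e_{13} + \frac{12}{25} e_{23}. Sheet selection: the two-to-one cover makes ±R indistinguishable at the matrix level (trace -\frac{49}{625}), so uniqueness comes from the required sign on e_{23}.


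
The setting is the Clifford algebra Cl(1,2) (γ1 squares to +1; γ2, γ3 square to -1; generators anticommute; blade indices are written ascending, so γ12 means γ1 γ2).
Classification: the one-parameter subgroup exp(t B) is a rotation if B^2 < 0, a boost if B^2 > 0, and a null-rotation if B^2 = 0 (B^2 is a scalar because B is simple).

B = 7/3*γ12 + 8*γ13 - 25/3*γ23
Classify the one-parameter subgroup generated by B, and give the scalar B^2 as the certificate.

B^2 term by term: the squares give (7/3)^2*(γ12)^2 + (8)^2*(γ13)^2 + (-25/3)^2*(γ23)^2 = 49/9*(+1) + 64*(+1) + 625/9*(-1) = 0 (each basis 2-blade squares to minus the product of its generators' squares); cross terms between blades sharing an index anticommute and cancel. So B^2 = 0.
Answer: null-rotation, certificate B^2 = 0. The class reads off the invariant scalar 0 directly.


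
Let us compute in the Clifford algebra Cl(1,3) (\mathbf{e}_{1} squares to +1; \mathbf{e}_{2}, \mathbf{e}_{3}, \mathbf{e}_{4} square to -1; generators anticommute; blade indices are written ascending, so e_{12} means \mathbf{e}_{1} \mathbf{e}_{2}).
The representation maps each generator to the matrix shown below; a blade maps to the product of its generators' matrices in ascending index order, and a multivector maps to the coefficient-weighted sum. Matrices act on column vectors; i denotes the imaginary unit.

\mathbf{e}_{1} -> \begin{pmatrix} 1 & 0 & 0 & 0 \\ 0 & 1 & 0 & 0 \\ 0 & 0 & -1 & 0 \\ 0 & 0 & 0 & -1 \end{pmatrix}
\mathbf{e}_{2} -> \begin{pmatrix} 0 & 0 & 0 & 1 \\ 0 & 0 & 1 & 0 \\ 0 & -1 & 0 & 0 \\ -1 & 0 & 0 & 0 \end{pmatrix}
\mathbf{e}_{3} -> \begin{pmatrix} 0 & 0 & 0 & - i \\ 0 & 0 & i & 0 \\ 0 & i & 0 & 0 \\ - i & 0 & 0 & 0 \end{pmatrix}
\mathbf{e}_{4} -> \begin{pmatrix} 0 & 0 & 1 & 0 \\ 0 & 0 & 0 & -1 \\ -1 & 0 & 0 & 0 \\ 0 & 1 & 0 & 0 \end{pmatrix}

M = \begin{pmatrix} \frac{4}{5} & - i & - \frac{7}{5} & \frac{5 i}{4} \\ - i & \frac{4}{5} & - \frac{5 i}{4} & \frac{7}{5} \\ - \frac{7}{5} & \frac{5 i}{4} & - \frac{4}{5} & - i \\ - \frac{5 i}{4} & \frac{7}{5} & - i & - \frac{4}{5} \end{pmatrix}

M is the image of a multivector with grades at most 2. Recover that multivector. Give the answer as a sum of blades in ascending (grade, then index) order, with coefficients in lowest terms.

Method: the blade images are trace-orthogonal — tr(rho(e_A) rho(e_B)^-1) = 4 if A = B and 0 otherwise — and rho(e_A)^-1 = (e_A)^2 * rho(e_A) with (e_A)^2 = +1 or -1, so the coefficient of e_A in the preimage is (e_A)^2 * tr(M rho(e_A))/4.
Nonzero projections over blades of grade <= 2: e_{1}: (e_{1})^2 = +1, tr(M rho(e_{1})) = \frac{16}{5}, coefficient \frac{4}{5}; e_{13}: (e_{13})^2 = +1, tr(M rho(e_{13})) = -5, coefficient -\frac{5}{4}; e_{14}: (e_{14})^2 = +1, tr(M rho(e_{14})) = - \frac{28}{5}, coefficient -\frac{7}{5}; e_{34}: (e_{34})^2 = -1, tr(M rho(e_{34})) = -4, coefficient 1. Every other blade of grade <= 2 projects to 0.
Answer: \frac{4}{5} e_{1} - \frac{5}{4} e_{13} - \frac{7}{5} e_{14} + e_{34}


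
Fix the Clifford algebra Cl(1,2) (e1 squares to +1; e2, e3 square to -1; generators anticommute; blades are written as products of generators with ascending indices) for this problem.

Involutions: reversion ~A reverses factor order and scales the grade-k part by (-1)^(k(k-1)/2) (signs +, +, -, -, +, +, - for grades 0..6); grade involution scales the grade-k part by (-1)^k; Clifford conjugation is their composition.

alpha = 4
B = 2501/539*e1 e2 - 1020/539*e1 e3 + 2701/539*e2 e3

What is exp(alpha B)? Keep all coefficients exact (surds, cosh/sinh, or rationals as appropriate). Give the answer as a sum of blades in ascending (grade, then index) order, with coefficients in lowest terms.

B^2 term by term: the squares give (2501/539)^2*(e1 e2)^2 + (-1020/539)^2*(e1 e3)^2 + (2701/539)^2*(e2 e3)^2 = 6255001/290521*(+1) + 1040400/290521*(+1) + 7295401/290521*(-1) = 0 (each basis 2-blade squares to minus the product of its generators' squares); cross terms between blades sharing an index anticommute and cancel. So B^2 = 0.
B^2 = 0, and the exponential is exactly linear here: exp(alpha B) = 1 + alpha B (parabolic case).
Answer: 1 + 10004/539*e1 e2 - 4080/539*e1 e3 + 10804/539*e2 e3


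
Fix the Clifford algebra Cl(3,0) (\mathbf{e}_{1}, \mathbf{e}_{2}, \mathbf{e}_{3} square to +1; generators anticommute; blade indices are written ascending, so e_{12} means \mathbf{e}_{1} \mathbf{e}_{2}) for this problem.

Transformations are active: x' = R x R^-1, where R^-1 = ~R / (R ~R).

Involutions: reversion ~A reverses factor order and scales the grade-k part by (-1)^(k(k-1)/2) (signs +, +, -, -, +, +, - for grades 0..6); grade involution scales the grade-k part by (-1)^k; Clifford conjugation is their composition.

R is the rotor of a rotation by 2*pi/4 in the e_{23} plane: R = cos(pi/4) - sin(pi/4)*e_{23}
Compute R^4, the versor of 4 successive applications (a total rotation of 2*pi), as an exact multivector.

Rotor phase runs at HALF the rotation angle; powers of one rotor simply add phase, so after 4 steps in e_{23} the phase is 4*pi/4 = \pi and R^4 = cos(\pi) - sin(\pi)*e_{23}.
cos(\pi) = -1 and sin(\pi) = 0, so R^4 = -1. The total rotation 2*pi is 1 full turn, so every vector returns to itself, yet the rotor is -1, on the OTHER sheet of the double cover (an odd number of 2*pi turns).
Answer: -1


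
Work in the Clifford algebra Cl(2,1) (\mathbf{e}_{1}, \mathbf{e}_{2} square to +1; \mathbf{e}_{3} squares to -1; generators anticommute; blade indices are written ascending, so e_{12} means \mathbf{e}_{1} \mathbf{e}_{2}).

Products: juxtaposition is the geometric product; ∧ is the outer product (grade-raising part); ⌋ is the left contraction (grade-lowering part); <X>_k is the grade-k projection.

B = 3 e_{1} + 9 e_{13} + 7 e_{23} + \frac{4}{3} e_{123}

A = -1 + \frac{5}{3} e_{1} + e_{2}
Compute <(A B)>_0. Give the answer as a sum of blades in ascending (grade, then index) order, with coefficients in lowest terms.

step 1: 5 - 3 e_{1} + 22 e_{3} - 3 e_{12} - \frac{31}{3} e_{13} - \frac{43}{9} e_{23} + \frac{4}{3} e_{123}
step 2: 5
Answer: 5


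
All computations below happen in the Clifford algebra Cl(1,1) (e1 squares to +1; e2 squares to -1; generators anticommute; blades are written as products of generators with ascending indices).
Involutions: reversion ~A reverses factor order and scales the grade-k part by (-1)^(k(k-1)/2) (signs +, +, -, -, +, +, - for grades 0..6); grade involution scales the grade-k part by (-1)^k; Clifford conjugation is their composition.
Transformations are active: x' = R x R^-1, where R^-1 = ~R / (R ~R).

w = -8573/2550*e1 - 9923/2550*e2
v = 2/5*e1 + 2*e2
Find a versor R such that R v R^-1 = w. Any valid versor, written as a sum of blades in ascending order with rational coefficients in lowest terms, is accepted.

A norm check does it: q(v) = q(w) = -96/25, hence R = v + w = -7553/2550*e1 - 4823/2550*e2 realises the map — parallel part kept, (v - w)/2 negated, v carried to w.
Answer: -7553/2550*e1 - 4823/2550*e2


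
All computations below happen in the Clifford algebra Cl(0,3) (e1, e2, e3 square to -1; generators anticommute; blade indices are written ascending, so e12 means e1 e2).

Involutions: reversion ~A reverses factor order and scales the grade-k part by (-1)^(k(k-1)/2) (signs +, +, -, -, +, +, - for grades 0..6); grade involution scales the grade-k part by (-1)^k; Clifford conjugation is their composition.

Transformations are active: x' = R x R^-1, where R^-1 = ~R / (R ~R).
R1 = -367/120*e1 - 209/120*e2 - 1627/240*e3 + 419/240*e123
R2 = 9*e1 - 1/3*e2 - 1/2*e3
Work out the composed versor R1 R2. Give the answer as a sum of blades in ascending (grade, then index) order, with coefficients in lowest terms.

Distribute over the terms of R2 (each basis-blade product reordered to ascending indices, repeated generators contracted through their squares):
R1 (9*e1) = 1101/40 + 627/40*e12 + 4881/80*e13 - 1257/80*e23
R1 (-1/3*e2) = -209/360 + 367/360*e12 - 419/720*e13 - 1627/720*e23
R1 (-1/2*e3) = -1627/480 + 419/480*e12 + 367/240*e13 + 209/240*e23
Summing the partial products and collecting blades:
Answer: 33919/1440 + 25297/1440*e12 + 44611/720*e13 - 12313/720*e23


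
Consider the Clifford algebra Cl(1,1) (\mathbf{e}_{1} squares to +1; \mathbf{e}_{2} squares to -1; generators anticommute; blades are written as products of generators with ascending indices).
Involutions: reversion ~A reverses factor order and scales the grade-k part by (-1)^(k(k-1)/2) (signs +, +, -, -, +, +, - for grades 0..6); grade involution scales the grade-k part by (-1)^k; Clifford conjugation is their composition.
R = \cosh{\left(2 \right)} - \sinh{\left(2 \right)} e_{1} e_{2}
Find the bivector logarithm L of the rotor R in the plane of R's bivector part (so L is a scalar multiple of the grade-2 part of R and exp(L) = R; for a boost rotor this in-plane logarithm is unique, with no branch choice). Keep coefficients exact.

The scalar part of R is \cosh{\left(2 \right)}, so cosh pins the rapidity up to sign — the sign comes from the bivector part; dividing that part by sinh of the rapidity yields the plane, and the in-plane L = rapidity * plane is unique because the two sign choices cancel.
Concretely: cosh(rapidity) = \cosh{\left(2 \right)} gives rapidity = ±2, and since rapidity/sinh(rapidity) is even the sign is immaterial: L = (rapidity/sinh(rapidity)) * <R>_2 = (\frac{2}{\sinh{\left(2 \right)}}) * <R>_2.
Answer: -2 e_{1} e_{2}


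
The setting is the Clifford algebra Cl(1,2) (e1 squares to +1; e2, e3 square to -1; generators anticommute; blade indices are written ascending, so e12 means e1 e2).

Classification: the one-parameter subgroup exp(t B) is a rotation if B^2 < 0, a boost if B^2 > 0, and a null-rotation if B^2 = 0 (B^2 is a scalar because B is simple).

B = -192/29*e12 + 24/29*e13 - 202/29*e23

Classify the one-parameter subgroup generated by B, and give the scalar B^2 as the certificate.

B^2 term by term: the squares give (-192/29)^2*(e12)^2 + (24/29)^2*(e13)^2 + (-202/29)^2*(e23)^2 = 36864/841*(+1) + 576/841*(+1) + 40804/841*(-1) = -4 (each basis 2-blade squares to minus the product of its generators' squares); cross terms between blades sharing an index anticommute and cancel. So B^2 = -4.
Answer: rotation, certificate B^2 = -4. Check the certificate: B^2 = -4, and that sign is decisive whatever form B takes.


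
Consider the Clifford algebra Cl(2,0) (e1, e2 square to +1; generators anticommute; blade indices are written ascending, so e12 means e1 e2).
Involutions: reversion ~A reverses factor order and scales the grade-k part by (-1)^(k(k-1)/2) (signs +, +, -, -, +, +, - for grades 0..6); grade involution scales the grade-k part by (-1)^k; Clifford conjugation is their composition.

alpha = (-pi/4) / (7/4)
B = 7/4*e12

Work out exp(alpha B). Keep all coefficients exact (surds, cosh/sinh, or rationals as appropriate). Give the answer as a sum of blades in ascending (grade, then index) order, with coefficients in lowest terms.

B^2 = (7/4)^2*(e12)^2 = 49/16*(-1) = -49/16 (a basis 2-blade squares to minus the product of its generators' squares).
B^2 = -49/16 — circular case — the even/odd split gives cos and sin: l = 7/4, alpha*l = -pi/4, so exp(alpha B) = cos(-pi/4) + (sin(-pi/4)/(7/4))*B = sqrt(2)/2 + (-2*sqrt(2)/7)*B.
Answer: sqrt(2)/2 - sqrt(2)/2*e12


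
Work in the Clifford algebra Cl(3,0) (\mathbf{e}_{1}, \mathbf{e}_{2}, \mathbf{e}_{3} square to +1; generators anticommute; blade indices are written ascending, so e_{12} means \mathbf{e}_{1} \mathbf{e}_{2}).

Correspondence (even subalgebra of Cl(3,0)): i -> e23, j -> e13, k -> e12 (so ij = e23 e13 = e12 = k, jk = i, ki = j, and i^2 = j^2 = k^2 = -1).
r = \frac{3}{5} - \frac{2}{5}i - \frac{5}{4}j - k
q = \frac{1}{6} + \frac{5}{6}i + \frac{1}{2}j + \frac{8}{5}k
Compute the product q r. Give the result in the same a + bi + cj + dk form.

In blades: q = \frac{1}{6} + \frac{8}{5} e_{12} + \frac{1}{2} e_{13} + \frac{5}{6} e_{23}, r = \frac{3}{5} - e_{12} - \frac{5}{4} e_{13} - \frac{2}{5} e_{23}.
Distribute q over r term by term (generator squares from the signature, products reordered to ascending indices): (\frac{1}{6})*r = \frac{1}{10} - \frac{1}{6} e_{12} - \frac{5}{24} e_{13} - \frac{1}{15} e_{23}; (\frac{8}{5} e_{12})*r = \frac{8}{5} + \frac{24}{25} e_{12} - \frac{16}{25} e_{13} + 2 e_{23}; (\frac{1}{2} e_{13})*r = \frac{5}{8} + \frac{1}{5} e_{12} + \frac{3}{10} e_{13} - \frac{1}{2} e_{23}; (\frac{5}{6} e_{23})*r = \frac{1}{3} - \frac{25}{24} e_{12} + \frac{5}{6} e_{13} + \frac{1}{2} e_{23}.
Sum: \frac{319}{120} - \frac{29}{600} e_{12} + \frac{57}{200} e_{13} + \frac{29}{15} e_{23}; translating back through the correspondence:
Answer: \frac{319}{120} + \frac{29}{15}i + \frac{57}{200}j - \frac{29}{600}k


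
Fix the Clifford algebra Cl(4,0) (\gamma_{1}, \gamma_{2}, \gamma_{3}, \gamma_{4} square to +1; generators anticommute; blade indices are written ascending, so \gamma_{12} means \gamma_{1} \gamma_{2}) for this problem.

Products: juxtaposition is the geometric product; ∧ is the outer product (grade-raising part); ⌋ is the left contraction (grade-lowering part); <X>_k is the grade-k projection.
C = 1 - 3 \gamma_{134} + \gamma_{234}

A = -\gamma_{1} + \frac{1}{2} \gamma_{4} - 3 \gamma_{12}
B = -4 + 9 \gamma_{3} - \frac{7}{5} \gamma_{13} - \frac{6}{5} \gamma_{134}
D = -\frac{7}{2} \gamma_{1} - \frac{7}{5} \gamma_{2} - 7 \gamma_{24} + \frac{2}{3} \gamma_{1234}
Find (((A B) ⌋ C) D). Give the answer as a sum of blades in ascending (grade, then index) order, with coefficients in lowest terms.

step 1: 4 \gamma_{1} + \frac{7}{5} \gamma_{3} - 2 \gamma_{4} + 12 \gamma_{12} - \frac{48}{5} \gamma_{13} - \frac{21}{5} \gamma_{23} - \frac{33}{10} \gamma_{34} - 27 \gamma_{123} - \frac{7}{10} \gamma_{134} - \frac{18}{5} \gamma_{234}
step 2: \frac{3}{2} - \frac{99}{10} \gamma_{1} + \frac{33}{10} \gamma_{2} - \frac{123}{5} \gamma_{4} + 6 \gamma_{13} + \frac{21}{5} \gamma_{14} - 2 \gamma_{23} - \frac{7}{5} \gamma_{24} - 12 \gamma_{34}
step 3: \frac{2023}{100} - \frac{21}{4} \gamma_{1} - \frac{1743}{10} \gamma_{2} + \frac{91}{5} \gamma_{3} - \frac{259}{25} \gamma_{4} + \frac{6281}{100} \gamma_{12} - \frac{14}{15} \gamma_{13} - \frac{2543}{30} \gamma_{14} + \frac{406}{5} \gamma_{23} - \frac{2047}{50} \gamma_{24} - 14 \gamma_{34} + \frac{159}{5} \gamma_{123} + \frac{2002}{25} \gamma_{124} + \frac{199}{5} \gamma_{134} + \frac{51}{5} \gamma_{234} + 43 \gamma_{1234}
Answer: \frac{2023}{100} - \frac{21}{4} \gamma_{1} - \frac{1743}{10} \gamma_{2} + \frac{91}{5} \gamma_{3} - \frac{259}{25} \gamma_{4} + \frac{6281}{100} \gamma_{12} - \frac{14}{15} \gamma_{13} - \frac{2543}{30} \gamma_{14} + \frac{406}{5} \gamma_{23} - \frac{2047}{50} \gamma_{24} - 14 \gamma_{34} + \frac{159}{5} \gamma_{123} + \frac{2002}{25} \gamma_{124} + \frac{199}{5} \gamma_{134} + \frac{51}{5} \gamma_{234} + 43 \gamma_{1234}


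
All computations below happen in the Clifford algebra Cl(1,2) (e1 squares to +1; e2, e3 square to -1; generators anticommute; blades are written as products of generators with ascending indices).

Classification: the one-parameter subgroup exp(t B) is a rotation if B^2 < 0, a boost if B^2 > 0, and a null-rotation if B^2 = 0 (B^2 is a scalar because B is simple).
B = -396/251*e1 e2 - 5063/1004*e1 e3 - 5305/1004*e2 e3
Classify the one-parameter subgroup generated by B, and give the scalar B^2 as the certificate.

B^2 term by term: the squares give (-396/251)^2*(e1 e2)^2 + (-5063/1004)^2*(e1 e3)^2 + (-5305/1004)^2*(e2 e3)^2 = 156816/63001*(+1) + 25633969/1008016*(+1) + 28143025/1008016*(-1) = 0 (each basis 2-blade squares to minus the product of its generators' squares); cross terms between blades sharing an index anticommute and cancel. So B^2 = 0.
Answer: null-rotation, certificate B^2 = 0. One invariant decides it: the square 0 survives every conjugation, and its sign is exactly the classification.


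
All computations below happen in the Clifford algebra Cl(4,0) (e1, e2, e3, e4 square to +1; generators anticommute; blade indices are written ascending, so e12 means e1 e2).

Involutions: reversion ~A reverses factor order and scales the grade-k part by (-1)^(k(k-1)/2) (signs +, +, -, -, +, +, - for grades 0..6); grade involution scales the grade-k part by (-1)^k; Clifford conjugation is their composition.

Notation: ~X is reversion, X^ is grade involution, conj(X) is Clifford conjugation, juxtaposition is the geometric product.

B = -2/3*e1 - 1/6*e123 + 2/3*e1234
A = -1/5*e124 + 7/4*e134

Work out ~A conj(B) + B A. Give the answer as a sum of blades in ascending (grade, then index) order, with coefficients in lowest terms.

first term: 7/6*e2 + 2/15*e3 - 19/120*e24 - 6/5*e34
second term: 7/6*e2 + 2/15*e3 - 19/120*e24 - 6/5*e34
Answer: 7/3*e2 + 4/15*e3 - 19/60*e24 - 12/5*e34


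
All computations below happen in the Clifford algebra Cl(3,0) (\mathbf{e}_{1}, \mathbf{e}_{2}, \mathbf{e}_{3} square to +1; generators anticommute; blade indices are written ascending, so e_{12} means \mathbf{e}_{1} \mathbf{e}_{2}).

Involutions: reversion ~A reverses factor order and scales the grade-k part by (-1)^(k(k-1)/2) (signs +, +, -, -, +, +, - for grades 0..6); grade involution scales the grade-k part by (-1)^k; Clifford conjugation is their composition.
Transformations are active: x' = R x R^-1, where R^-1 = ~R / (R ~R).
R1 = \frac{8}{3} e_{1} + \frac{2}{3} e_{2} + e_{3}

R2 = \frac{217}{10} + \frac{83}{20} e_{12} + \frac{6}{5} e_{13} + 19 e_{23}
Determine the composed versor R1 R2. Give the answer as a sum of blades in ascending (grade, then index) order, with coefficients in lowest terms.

Distribute over the terms of R1 (each basis-blade product reordered to ascending indices, repeated generators contracted through their squares):
(\frac{8}{3} e_{1}) R2 = \frac{868}{15} e_{1} + \frac{166}{15} e_{2} + \frac{16}{5} e_{3} + \frac{152}{3} e_{123}
(\frac{2}{3} e_{2}) R2 = -\frac{83}{30} e_{1} + \frac{217}{15} e_{2} + \frac{38}{3} e_{3} - \frac{4}{5} e_{123}
(e_{3}) R2 = -\frac{6}{5} e_{1} - 19 e_{2} + \frac{217}{10} e_{3} + \frac{83}{20} e_{123}
Summing the partial products and collecting blades:
Answer: \frac{539}{10} e_{1} + \frac{98}{15} e_{2} + \frac{1127}{30} e_{3} + \frac{3241}{60} e_{123}
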